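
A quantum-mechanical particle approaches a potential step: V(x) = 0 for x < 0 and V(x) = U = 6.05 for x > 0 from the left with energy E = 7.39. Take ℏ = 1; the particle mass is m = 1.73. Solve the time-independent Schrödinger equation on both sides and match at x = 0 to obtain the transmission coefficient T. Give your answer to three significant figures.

The wavenumbers are k₁ = √(2mE)/ℏ = 5.057 on the left and k₂ = √(2m(E − U))/ℏ = 2.153 on the right.
Continuity of ψ and ψ′ at the step yields the reflection amplitude r = (k₁ − k₂)/(k₁ + k₂) = 0.4027; thus R = |r|² = 0.1622, T = 0.8378.

T = 0.838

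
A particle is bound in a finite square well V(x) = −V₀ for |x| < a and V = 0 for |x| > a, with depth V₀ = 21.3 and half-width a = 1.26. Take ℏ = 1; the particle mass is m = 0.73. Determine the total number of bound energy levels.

N = 5

The dimensionless depth is z₀ = a√(2mV₀)/ℏ = 1.26 × √(31.10) = 7.026.
The even/odd transcendental equations gain one root per π/2 in z₀, giving N = 1 + ⌊2z₀/π⌋ = 1 + ⌊4.473⌋ = 5.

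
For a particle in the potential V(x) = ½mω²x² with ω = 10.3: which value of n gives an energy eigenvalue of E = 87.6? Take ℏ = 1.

n = 8

E_n = ℏω(n + ½) ⇒ n = E/(ℏω) − ½ = 87.6/10.3 − 0.5 = 8.005 → n = 8.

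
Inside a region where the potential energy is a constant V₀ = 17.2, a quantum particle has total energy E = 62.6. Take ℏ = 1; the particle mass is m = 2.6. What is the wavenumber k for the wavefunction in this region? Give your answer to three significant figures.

k = 15.4

With E > V₀ the solution is oscillatory, ψ ∝ e^{±ikx} with k = √(2m(E − V₀))/ℏ.
k = √(2 × 2.6 × 45.4) = 15.36.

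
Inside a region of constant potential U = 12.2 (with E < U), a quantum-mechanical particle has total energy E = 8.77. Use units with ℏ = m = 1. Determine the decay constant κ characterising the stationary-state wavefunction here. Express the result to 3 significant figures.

Since E < U the TISE in this region is ψ'' = κ²ψ with κ = √(2m(U − E))/ℏ.
κ = √(2 × 1 × 3.43) = 2.619.

κ = 2.62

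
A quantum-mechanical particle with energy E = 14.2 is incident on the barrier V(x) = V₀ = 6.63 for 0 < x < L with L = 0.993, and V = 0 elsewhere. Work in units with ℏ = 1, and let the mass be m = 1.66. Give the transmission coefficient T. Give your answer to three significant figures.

E > V₀: inside the barrier k₂ = √(2m(E − V₀))/ℏ = 5.013, k₂L = 4.978.
Matching at both interfaces gives T⁻¹ = 1 + V₀² sin²(k₂L) / [4E(E − V₀)] = 1.095, hence T = 0.913.

T = 0.913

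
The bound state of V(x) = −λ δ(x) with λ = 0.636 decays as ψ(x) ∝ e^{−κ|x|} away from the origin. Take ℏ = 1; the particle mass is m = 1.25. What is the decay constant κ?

κ = 0.795

Integrate −(ℏ²/2m)ψ'' − λδ(x)ψ = Eψ from −ε to +ε: the ψ'' term gives ψ'(0⁺) − ψ'(0⁻) and the δ term gives −(2mλ/ℏ²)ψ(0).
With ψ ∝ e^{−κ|x|} this yields −2κ = −2mλ/ℏ², so κ = mλ/ℏ² = 0.7950.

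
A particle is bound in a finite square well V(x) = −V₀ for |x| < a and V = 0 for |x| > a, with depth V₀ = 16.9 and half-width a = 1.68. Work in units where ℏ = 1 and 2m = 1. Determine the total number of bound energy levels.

Define the well-strength parameter z₀ = (a/ℏ)√(2mV₀) = 1.68 × √(2·0.5·16.9) = 6.906.
A new bound state (alternating even/odd) appears each time z₀ passes a multiple of π/2, so N = ⌊2z₀/π⌋ + 1 = ⌊4.397⌋ + 1 = 5.

N = 5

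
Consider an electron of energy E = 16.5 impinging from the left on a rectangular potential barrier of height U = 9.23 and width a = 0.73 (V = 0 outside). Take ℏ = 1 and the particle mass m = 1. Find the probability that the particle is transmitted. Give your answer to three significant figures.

T = 0.979

Above the barrier the interior wavenumber is k₂ = √(2m(E − U))/ℏ = 3.813, giving phase k₂a = 2.784.
Matching at both interfaces gives T⁻¹ = 1 + U² sin²(k₂a) / [4E(E − U)] = 1.022, hence T = 0.979.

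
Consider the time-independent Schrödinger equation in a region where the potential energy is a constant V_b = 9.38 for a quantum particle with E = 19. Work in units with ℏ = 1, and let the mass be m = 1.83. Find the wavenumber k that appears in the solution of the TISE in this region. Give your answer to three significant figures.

With E > V_b the solution is oscillatory, ψ ∝ e^{±ikx} with k = √(2m(E − V_b))/ℏ.
k = √(2 × 1.83 × 9.62) = 5.934.

k = 5.93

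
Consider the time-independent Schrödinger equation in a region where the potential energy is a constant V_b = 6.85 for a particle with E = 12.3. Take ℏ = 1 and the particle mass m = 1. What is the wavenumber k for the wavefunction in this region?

k = 3.30

With E > V_b the solution is oscillatory, ψ ∝ e^{±ikx} with k = √(2m(E − V_b))/ℏ.
k = √(2 × 1 × 5.45) = 3.302.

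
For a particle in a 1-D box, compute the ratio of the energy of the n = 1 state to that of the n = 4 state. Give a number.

0.0625

Since E_n ∝ n², the ratio is (1/4)² = 0.0625.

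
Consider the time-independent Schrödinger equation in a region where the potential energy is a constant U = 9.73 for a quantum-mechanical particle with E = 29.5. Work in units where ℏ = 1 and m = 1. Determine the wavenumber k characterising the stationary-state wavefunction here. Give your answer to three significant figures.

With E > U the solution is oscillatory, ψ ∝ e^{±ikx} with k = √(2m(E − U))/ℏ.
k = √(2 × 1 × 19.77) = 6.288.

k = 6.29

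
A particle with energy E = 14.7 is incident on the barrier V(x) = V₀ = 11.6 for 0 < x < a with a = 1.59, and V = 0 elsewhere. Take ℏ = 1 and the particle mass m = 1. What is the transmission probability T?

E > V₀: inside the barrier k₂ = √(2m(E − V₀))/ℏ = 2.490, k₂a = 3.959.
Matching at both interfaces gives T⁻¹ = 1 + V₀² sin²(k₂a) / [4E(E − V₀)] = 1.393, hence T = 0.718.

T = 0.718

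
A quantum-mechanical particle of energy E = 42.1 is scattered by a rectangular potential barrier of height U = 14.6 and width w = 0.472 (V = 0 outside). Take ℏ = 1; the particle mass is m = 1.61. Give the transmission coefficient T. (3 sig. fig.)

Above the barrier the interior wavenumber is k₂ = √(2m(E − U))/ℏ = 9.410, giving phase k₂w = 4.442.
T = [1 + U² sin²(k₂w) / (4E(E − U))]⁻¹ = 1/1.043 = 0.959.

T = 0.959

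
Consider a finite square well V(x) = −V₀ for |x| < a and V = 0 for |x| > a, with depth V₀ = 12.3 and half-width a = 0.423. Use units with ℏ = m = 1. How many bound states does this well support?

N = 2

The dimensionless depth is z₀ = a√(2mV₀)/ℏ = 0.423 × √(24.60) = 2.098.
The even/odd transcendental equations gain one root per π/2 in z₀, giving N = 1 + ⌊2z₀/π⌋ = 1 + ⌊1.336⌋ = 2.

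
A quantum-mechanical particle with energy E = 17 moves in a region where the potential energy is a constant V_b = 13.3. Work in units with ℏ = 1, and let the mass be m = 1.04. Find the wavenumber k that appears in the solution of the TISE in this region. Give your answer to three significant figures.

With E > V_b the solution is oscillatory, ψ ∝ e^{±ikx} with k = √(2m(E − V_b))/ℏ.
k = √(2 × 1.04 × 3.7) = 2.774.

k = 2.77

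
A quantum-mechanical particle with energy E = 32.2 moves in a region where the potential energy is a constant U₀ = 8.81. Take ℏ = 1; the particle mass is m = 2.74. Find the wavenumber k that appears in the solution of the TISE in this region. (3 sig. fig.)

k = 11.3

With E > U₀ the solution is oscillatory, ψ ∝ e^{±ikx} with k = √(2m(E − U₀))/ℏ.
k = √(2 × 2.74 × 23.39) = 11.32.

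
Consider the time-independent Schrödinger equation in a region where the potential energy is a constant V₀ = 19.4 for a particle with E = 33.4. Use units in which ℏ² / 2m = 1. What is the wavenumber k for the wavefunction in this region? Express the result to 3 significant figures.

k = 3.74

With E > V₀ the solution is oscillatory, ψ ∝ e^{±ikx} with k = √(2m(E − V₀))/ℏ.
k = √(2 × 0.5 × 14) = 3.742.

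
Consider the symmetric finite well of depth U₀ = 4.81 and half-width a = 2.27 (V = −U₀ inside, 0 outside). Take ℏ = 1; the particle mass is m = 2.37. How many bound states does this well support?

N = 7

Define the well-strength parameter z₀ = (a/ℏ)√(2mU₀) = 2.27 × √(2·2.37·4.81) = 10.84.
A new bound state (alternating even/odd) appears each time z₀ passes a multiple of π/2, so N = ⌊2z₀/π⌋ + 1 = ⌊6.900⌋ + 1 = 7.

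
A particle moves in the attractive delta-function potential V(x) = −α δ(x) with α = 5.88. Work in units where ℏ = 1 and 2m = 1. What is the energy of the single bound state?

E = -8.64

The bound state is ψ(x) = √κ e^{−κ|x|}. The derivative jump ψ'(0⁺) − ψ'(0⁻) = −(2mα/ℏ²)ψ(0) fixes κ = mα/ℏ² = 2.940.
Then E = −ℏ²κ²/(2m) = −mα²/(2ℏ²) = -8.644.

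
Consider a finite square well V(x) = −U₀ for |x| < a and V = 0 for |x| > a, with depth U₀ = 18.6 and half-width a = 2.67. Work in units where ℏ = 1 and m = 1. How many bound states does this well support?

The dimensionless depth is z₀ = a√(2mU₀)/ℏ = 2.67 × √(37.20) = 16.28.
A new bound state (alternating even/odd) appears each time z₀ passes a multiple of π/2, so N = ⌊2z₀/π⌋ + 1 = ⌊10.37⌋ + 1 = 11.

N = 11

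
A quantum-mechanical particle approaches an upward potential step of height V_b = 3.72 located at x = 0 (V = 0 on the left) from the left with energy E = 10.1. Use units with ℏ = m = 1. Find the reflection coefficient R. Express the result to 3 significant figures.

On each side the TISE gives plane waves with k = √(2m(E − V))/ℏ: k₁ = √(2·1·10.1) = 4.494, k₂ = √(2·1·6.38) = 3.572.
Continuity of ψ and ψ′ at the step yields the reflection amplitude r = (k₁ − k₂)/(k₁ + k₂) = 0.1143; thus R = |r|² = 0.01307, T = 0.9869.

R = 0.0131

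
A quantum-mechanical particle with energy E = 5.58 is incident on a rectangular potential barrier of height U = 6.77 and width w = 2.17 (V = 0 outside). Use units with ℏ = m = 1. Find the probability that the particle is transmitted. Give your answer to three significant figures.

Since E < U the interior solution is evanescent with decay constant κ = √(2m(U − E))/ℏ = 1.543.
κw = 3.348, sinh(κw) = 14.20.
Matching ψ, ψ′ at both faces gives T = [1 + U² sinh²(κw) / (4E(U − E))]⁻¹ = 1/349.0 = 0.00287.

T = 0.00287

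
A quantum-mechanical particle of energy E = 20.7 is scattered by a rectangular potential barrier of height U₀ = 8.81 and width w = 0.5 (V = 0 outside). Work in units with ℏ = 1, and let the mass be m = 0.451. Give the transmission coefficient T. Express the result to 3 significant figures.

T = 0.927

E > U₀: inside the barrier k₂ = √(2m(E − U₀))/ℏ = 3.275, k₂w = 1.637.
T = [1 + U₀² sin²(k₂w) / (4E(E − U₀))]⁻¹ = 1/1.078 = 0.927.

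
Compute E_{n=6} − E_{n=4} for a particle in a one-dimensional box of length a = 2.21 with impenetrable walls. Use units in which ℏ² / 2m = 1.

ΔE = 40.4

E_n = n²π²ℏ²/(2ma²), so ΔE = (6² − 4²) π²ℏ²/(2ma²).
ΔE = 20 × π² / (2 × 0.5 × 2.21²) = 40.42.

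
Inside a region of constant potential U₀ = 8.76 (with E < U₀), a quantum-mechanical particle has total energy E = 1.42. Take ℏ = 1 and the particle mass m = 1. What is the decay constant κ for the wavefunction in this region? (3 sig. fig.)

κ = 3.83

Since E < U₀ the TISE in this region is ψ'' = κ²ψ with κ = √(2m(U₀ − E))/ℏ.
κ = √(2 × 1 × 7.34) = 3.831.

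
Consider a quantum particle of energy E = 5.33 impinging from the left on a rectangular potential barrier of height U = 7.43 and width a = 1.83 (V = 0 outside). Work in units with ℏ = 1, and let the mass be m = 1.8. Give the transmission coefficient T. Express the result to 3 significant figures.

E < U: inside the barrier ψ ∝ e^{±κx} with κ = √(2m(U − E))/ℏ = 2.750.
κa = 5.032, sinh(κa) = 76.59.
The exact tunnelling result is T⁻¹ = 1 + U² sinh²(κa) / [4E(U − E)] = 7234, so T = 0.000138.

T = 0.000138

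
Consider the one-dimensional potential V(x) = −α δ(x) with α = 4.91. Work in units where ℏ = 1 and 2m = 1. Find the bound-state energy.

For x ≠ 0 the bound state is ψ ∝ e^{−κ|x|}; integrating the TISE across the delta gives the cusp condition 2κ = 2mα/ℏ², so κ = 2.455.
Then E = −ℏ²κ²/(2m) = −mα²/(2ℏ²) = -6.027.

E = -6.03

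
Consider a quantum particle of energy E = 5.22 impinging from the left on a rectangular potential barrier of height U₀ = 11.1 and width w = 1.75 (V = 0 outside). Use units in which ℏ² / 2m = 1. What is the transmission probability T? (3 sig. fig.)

Since E < U₀ the interior solution is evanescent with decay constant κ = √(2m(U₀ − E))/ℏ = 2.425.
κw = 4.244, sinh(κw) = 34.82.
Matching ψ, ψ′ at both faces gives T = [1 + U₀² sinh²(κw) / (4E(U₀ − E))]⁻¹ = 1/1218 = 0.000821.

T = 0.000821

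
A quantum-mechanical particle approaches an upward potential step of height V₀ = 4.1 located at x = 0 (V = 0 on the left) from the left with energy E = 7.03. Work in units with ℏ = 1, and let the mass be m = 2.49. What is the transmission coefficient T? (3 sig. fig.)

The wavenumbers are k₁ = √(2mE)/ℏ = 5.917 on the left and k₂ = √(2m(E − V₀))/ℏ = 3.820 on the right.
Continuity of ψ and ψ′ at the step yields the reflection amplitude r = (k₁ − k₂)/(k₁ + k₂) = 0.2154; thus R = |r|² = 0.04638, T = 0.9536.

T = 0.954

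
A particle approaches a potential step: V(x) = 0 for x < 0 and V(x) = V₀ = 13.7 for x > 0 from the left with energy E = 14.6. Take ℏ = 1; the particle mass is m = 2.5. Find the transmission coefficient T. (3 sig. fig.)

T = 0.637

The wavenumbers are k₁ = √(2mE)/ℏ = 8.544 on the left and k₂ = √(2m(E − V₀))/ℏ = 2.121 on the right.
Continuity of ψ and ψ′ at the step yields the reflection amplitude r = (k₁ − k₂)/(k₁ + k₂) = 0.6022; thus R = |r|² = 0.3626, T = 0.6374.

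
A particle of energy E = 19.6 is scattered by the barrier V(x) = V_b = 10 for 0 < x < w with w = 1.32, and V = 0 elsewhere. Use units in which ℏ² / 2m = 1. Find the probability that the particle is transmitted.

E > V_b: inside the barrier k₂ = √(2m(E − V_b))/ℏ = 3.098, k₂w = 4.090.
T = [1 + V_b² sin²(k₂w) / (4E(E − V_b))]⁻¹ = 1/1.088 = 0.919.

T = 0.919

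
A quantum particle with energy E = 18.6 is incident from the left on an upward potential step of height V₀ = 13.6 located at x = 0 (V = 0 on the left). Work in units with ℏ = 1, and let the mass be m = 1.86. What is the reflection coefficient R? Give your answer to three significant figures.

R = 0.101

On each side the TISE gives plane waves with k = √(2m(E − V))/ℏ: k₁ = √(2·1.86·18.6) = 8.318, k₂ = √(2·1.86·5) = 4.313.
Matching ψ and ψ′ at x = 0 gives r = (k₁ − k₂)/(k₁ + k₂), so R = r² = 0.1006 and T = 1 − R = 0.8994.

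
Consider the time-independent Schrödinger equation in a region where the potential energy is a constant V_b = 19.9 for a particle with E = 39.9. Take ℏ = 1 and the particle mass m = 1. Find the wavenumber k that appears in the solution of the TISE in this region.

With E > V_b the solution is oscillatory, ψ ∝ e^{±ikx} with k = √(2m(E − V_b))/ℏ.
k = √(2 × 1 × 20) = 6.325.

k = 6.32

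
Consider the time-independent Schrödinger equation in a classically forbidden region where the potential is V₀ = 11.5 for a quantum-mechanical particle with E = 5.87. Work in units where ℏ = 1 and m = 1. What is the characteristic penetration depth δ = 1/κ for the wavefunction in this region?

Since E < V₀ the TISE in this region is ψ'' = κ²ψ with κ = √(2m(V₀ − E))/ℏ.
κ = √(2 × 1 × 5.63) = 3.356. The penetration depth is δ = 1/κ = 0.298.

δ = 0.298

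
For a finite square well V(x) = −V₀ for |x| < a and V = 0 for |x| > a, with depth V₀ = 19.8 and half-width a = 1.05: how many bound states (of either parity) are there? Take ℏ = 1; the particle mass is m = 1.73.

N = 6

Define the well-strength parameter z₀ = (a/ℏ)√(2mV₀) = 1.05 × √(2·1.73·19.8) = 8.691.
The even/odd transcendental equations gain one root per π/2 in z₀, giving N = 1 + ⌊2z₀/π⌋ = 1 + ⌊5.533⌋ = 6.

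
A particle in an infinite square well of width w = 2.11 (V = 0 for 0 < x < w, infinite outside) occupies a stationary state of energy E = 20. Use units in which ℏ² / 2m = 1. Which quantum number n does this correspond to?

n = 3

From E_n = n²π²ℏ²/(2mw²) invert to n = √(2mw²E)/(πℏ).
n = (2.11/π) × √(2 × 0.5 × 20) = 3.004 → n = 3.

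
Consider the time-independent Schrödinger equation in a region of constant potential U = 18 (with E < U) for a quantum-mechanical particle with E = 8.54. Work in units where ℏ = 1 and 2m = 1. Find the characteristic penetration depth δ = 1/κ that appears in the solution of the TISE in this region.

Since E < U the TISE in this region is ψ'' = κ²ψ with κ = √(2m(U − E))/ℏ.
κ = √(2 × 0.5 × 9.46) = 3.076. The penetration depth is δ = 1/κ = 0.325.

δ = 0.325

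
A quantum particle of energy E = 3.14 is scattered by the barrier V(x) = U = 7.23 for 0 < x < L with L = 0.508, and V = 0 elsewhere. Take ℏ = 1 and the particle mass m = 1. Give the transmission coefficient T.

Since E < U the interior solution is evanescent with decay constant κ = √(2m(U − E))/ℏ = 2.860.
κL = 1.453, sinh(κL) = 2.021.
The exact tunnelling result is T⁻¹ = 1 + U² sinh²(κL) / [4E(U − E)] = 5.156, so T = 0.194.

T = 0.194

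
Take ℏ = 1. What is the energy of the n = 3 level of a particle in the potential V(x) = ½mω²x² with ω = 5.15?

The oscillator eigenvalues are E_n = ℏω(n + ½), so E_3 = 5.15 × 3.5 = 18.03.

E = 18.0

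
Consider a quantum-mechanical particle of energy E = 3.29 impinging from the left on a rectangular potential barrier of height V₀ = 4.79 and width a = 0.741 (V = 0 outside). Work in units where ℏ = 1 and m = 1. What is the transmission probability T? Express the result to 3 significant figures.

T = 0.237

E < V₀: inside the barrier ψ ∝ e^{±κx} with κ = √(2m(V₀ − E))/ℏ = 1.732.
κa = 1.283, sinh(κa) = 1.666.
The exact tunnelling result is T⁻¹ = 1 + V₀² sinh²(κa) / [4E(V₀ − E)] = 4.226, so T = 0.237.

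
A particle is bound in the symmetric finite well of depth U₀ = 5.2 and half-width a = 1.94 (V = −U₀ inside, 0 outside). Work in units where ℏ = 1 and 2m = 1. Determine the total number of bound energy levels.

Define the well-strength parameter z₀ = (a/ℏ)√(2mU₀) = 1.94 × √(2·0.5·5.2) = 4.424.
The even/odd transcendental equations gain one root per π/2 in z₀, giving N = 1 + ⌊2z₀/π⌋ = 1 + ⌊2.816⌋ = 3.

N = 3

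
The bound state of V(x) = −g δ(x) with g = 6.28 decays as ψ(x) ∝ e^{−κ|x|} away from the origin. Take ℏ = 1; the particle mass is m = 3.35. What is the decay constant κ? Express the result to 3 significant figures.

Integrate −(ℏ²/2m)ψ'' − gδ(x)ψ = Eψ from −ε to +ε: the ψ'' term gives ψ'(0⁺) − ψ'(0⁻) and the δ term gives −(2mg/ℏ²)ψ(0).
With ψ ∝ e^{−κ|x|} this yields −2κ = −2mg/ℏ², so κ = mg/ℏ² = 21.04.

κ = 21.0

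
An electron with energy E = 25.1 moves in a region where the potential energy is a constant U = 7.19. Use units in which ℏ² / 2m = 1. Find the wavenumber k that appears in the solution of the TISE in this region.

With E > U the solution is oscillatory, ψ ∝ e^{±ikx} with k = √(2m(E − U))/ℏ.
k = √(2 × 0.5 × 17.91) = 4.232.

k = 4.23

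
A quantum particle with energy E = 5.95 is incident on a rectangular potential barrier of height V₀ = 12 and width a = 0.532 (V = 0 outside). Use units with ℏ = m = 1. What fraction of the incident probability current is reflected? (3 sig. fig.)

Since E < V₀ the interior solution is evanescent with decay constant κ = √(2m(V₀ − E))/ℏ = 3.479.
κa = 1.851, sinh(κa) = 3.103.
Matching ψ, ψ′ at both faces gives T = [1 + V₀² sinh²(κa) / (4E(V₀ − E))]⁻¹ = 1/10.63 = 0.0941.
R = 1 − T = 0.906.

R = 0.906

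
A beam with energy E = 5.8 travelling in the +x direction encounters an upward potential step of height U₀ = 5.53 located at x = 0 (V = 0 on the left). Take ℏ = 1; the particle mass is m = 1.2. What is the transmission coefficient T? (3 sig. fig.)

T = 0.584

On each side the TISE gives plane waves with k = √(2m(E − V))/ℏ: k₁ = √(2·1.2·5.8) = 3.731, k₂ = √(2·1.2·0.27) = 0.8050.
Continuity of ψ and ψ′ at the step yields the reflection amplitude r = (k₁ − k₂)/(k₁ + k₂) = 0.6451; thus R = |r|² = 0.4161, T = 0.5839.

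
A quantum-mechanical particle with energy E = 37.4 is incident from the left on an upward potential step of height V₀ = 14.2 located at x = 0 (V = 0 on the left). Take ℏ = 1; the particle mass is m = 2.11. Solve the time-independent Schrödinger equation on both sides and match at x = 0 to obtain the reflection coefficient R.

The wavenumbers are k₁ = √(2mE)/ℏ = 12.56 on the left and k₂ = √(2m(E − V₀))/ℏ = 9.895 on the right.
Continuity of ψ and ψ′ at the step yields the reflection amplitude r = (k₁ − k₂)/(k₁ + k₂) = 0.1188; thus R = |r|² = 0.01412, T = 0.9859.

R = 0.0141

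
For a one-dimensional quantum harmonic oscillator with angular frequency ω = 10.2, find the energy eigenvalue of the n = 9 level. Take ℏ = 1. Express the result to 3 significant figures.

The oscillator eigenvalues are E_n = ℏω(n + ½), so E_9 = 10.2 × 9.5 = 96.90.

E = 96.9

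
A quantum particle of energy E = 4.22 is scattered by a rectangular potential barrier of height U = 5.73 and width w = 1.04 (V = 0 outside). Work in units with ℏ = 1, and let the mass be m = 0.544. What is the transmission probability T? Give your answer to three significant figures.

Since E < U the interior solution is evanescent with decay constant κ = √(2m(U − E))/ℏ = 1.282.
κw = 1.333, sinh(κw) = 1.764.
The exact tunnelling result is T⁻¹ = 1 + U² sinh²(κw) / [4E(U − E)] = 5.010, so T = 0.200.

T = 0.200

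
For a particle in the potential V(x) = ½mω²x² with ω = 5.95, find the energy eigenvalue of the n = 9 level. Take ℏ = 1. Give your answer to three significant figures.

E = 56.5

The oscillator eigenvalues are E_n = ℏω(n + ½), so E_9 = 5.95 × 9.5 = 56.53.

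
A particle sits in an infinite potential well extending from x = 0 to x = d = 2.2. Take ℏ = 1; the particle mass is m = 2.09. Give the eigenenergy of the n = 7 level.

The infinite-well eigenfunctions ψ_n = √(2/d) sin(nπx/d) vanish at both walls, giving E_n = n²π²ℏ²/(2md²).
E_7 = 7² × π² / (2 × 2.09 × 2.2²) = 23.90.

E = 23.9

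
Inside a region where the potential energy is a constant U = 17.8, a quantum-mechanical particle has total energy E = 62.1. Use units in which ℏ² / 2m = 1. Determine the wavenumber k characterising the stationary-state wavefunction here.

k = 6.66

With E > U the solution is oscillatory, ψ ∝ e^{±ikx} with k = √(2m(E − U))/ℏ.
k = √(2 × 0.5 × 44.3) = 6.656.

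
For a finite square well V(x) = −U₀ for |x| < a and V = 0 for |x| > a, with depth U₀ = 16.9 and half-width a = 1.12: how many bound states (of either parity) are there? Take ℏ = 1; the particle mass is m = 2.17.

The dimensionless depth is z₀ = a√(2mU₀)/ℏ = 1.12 × √(73.35) = 9.592.
A new bound state (alternating even/odd) appears each time z₀ passes a multiple of π/2, so N = ⌊2z₀/π⌋ + 1 = ⌊6.106⌋ + 1 = 7.

N = 7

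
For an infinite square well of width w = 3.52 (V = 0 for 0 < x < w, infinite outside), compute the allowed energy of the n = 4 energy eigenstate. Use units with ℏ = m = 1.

The infinite-well eigenfunctions ψ_n = √(2/w) sin(nπx/w) vanish at both walls, giving E_n = n²π²ℏ²/(2mw²).
E_4 = 4² × π² / (2 × 1 × 3.52²) = 6.372.

E = 6.37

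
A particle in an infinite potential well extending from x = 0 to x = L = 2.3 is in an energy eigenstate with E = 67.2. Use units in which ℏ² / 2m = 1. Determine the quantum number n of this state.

From E_n = n²π²ℏ²/(2mL²) invert to n = √(2mL²E)/(πℏ).
n = (2.3/π) × √(2 × 0.5 × 67.2) = 6.002 → n = 6.

n = 6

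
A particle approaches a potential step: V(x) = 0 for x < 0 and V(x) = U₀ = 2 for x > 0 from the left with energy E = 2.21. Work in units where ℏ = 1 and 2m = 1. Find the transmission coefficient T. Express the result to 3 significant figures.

T = 0.720

The wavenumbers are k₁ = √(2mE)/ℏ = 1.487 on the left and k₂ = √(2m(E − U₀))/ℏ = 0.4583 on the right.
Matching ψ and ψ′ at x = 0 gives r = (k₁ − k₂)/(k₁ + k₂), so R = r² = 0.2796 and T = 1 − R = 0.7204.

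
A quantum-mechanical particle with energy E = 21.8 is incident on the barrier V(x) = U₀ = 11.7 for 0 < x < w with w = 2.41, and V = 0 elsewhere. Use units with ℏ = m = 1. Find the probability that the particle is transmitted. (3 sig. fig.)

E > U₀: inside the barrier k₂ = √(2m(E − U₀))/ℏ = 4.494, k₂w = 10.83.
Matching at both interfaces gives T⁻¹ = 1 + U₀² sin²(k₂w) / [4E(E − U₀)] = 1.151, hence T = 0.869.

T = 0.869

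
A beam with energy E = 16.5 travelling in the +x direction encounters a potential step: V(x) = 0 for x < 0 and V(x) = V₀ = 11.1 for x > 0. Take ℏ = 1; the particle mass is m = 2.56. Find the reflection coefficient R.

On each side the TISE gives plane waves with k = √(2m(E − V))/ℏ: k₁ = √(2·2.56·16.5) = 9.191, k₂ = √(2·2.56·5.4) = 5.258.
Continuity of ψ and ψ′ at the step yields the reflection amplitude r = (k₁ − k₂)/(k₁ + k₂) = 0.2722; thus R = |r|² = 0.07409, T = 0.9259.

R = 0.0741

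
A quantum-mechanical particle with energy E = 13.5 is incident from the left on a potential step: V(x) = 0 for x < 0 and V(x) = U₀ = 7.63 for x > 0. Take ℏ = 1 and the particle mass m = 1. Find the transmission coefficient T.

T = 0.958

The wavenumbers are k₁ = √(2mE)/ℏ = 5.196 on the left and k₂ = √(2m(E − U₀))/ℏ = 3.426 on the right.
Matching ψ and ψ′ at x = 0 gives r = (k₁ − k₂)/(k₁ + k₂), so R = r² = 0.04213 and T = 1 − R = 0.9579.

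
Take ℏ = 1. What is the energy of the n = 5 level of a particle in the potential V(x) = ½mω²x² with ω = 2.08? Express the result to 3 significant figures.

E = 11.4

Using E_n = (n + ½)ℏω: E_5 = 5.5 × 2.08 = 11.44.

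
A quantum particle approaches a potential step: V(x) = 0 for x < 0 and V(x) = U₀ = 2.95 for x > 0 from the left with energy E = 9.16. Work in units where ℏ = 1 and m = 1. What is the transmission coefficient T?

On each side the TISE gives plane waves with k = √(2m(E − V))/ℏ: k₁ = √(2·1·9.16) = 4.280, k₂ = √(2·1·6.21) = 3.524.
Matching ψ and ψ′ at x = 0 gives r = (k₁ − k₂)/(k₁ + k₂), so R = r² = 0.009383 and T = 1 − R = 0.9906.

T = 0.991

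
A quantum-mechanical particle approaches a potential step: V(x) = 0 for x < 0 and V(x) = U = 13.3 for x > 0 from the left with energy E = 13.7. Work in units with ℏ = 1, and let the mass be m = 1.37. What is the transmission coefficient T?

The wavenumbers are k₁ = √(2mE)/ℏ = 6.127 on the left and k₂ = √(2m(E − U))/ℏ = 1.047 on the right.
Continuity of ψ and ψ′ at the step yields the reflection amplitude r = (k₁ − k₂)/(k₁ + k₂) = 0.7081; thus R = |r|² = 0.5014, T = 0.4986.

T = 0.499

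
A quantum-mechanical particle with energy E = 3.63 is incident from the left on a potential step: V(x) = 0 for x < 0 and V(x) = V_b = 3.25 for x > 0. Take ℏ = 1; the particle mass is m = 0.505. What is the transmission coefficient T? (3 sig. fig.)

On each side the TISE gives plane waves with k = √(2m(E − V))/ℏ: k₁ = √(2·0.505·3.63) = 1.915, k₂ = √(2·0.505·0.38) = 0.6195.
Continuity of ψ and ψ′ at the step yields the reflection amplitude r = (k₁ − k₂)/(k₁ + k₂) = 0.5111; thus R = |r|² = 0.2612, T = 0.7388.

T = 0.739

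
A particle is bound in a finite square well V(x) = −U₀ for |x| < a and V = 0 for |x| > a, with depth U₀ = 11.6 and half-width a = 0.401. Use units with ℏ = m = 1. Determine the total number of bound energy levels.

N = 2

Define the well-strength parameter z₀ = (a/ℏ)√(2mU₀) = 0.401 × √(2·1·11.6) = 1.931.
A new bound state (alternating even/odd) appears each time z₀ passes a multiple of π/2, so N = ⌊2z₀/π⌋ + 1 = ⌊1.230⌋ + 1 = 2.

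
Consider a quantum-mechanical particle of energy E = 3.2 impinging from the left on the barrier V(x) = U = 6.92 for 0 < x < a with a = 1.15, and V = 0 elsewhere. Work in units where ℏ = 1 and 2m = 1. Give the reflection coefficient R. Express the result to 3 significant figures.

R = 0.954

E < U: inside the barrier ψ ∝ e^{±κx} with κ = √(2m(U − E))/ℏ = 1.929.
κa = 2.218, sinh(κa) = 4.540.
The exact tunnelling result is T⁻¹ = 1 + U² sinh²(κa) / [4E(U − E)] = 21.73, so T = 0.0460.
R = 1 − T = 0.954.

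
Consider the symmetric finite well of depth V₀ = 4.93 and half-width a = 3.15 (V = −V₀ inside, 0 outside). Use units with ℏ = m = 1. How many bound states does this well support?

Define the well-strength parameter z₀ = (a/ℏ)√(2mV₀) = 3.15 × √(2·1·4.93) = 9.891.
The even/odd transcendental equations gain one root per π/2 in z₀, giving N = 1 + ⌊2z₀/π⌋ = 1 + ⌊6.297⌋ = 7.

N = 7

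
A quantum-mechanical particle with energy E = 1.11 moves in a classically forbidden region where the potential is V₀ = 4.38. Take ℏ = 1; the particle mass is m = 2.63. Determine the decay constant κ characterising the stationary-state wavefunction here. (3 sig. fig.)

Since E < V₀ the TISE in this region is ψ'' = κ²ψ with κ = √(2m(V₀ − E))/ℏ.
κ = √(2 × 2.63 × 3.27) = 4.147.

κ = 4.15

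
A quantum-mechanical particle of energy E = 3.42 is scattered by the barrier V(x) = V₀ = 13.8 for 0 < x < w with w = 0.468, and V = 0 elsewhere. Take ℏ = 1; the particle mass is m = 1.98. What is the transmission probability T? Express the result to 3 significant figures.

T = 0.00737

E < V₀: inside the barrier ψ ∝ e^{±κx} with κ = √(2m(V₀ − E))/ℏ = 6.411.
κw = 3.000, sinh(κw) = 10.02.
Matching ψ, ψ′ at both faces gives T = [1 + V₀² sinh²(κw) / (4E(V₀ − E))]⁻¹ = 1/135.7 = 0.00737.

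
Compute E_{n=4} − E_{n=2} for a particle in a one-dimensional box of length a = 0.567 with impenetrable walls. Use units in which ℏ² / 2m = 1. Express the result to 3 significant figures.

ΔE = 368

E_n = n²π²ℏ²/(2ma²), so ΔE = (4² − 2²) π²ℏ²/(2ma²).
ΔE = 12 × π² / (2 × 0.5 × 0.567²) = 368.4.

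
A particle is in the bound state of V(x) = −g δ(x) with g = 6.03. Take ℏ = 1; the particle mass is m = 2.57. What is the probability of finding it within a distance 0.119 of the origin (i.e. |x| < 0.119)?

The normalised bound state is ψ = √κ e^{−κ|x|} with κ = mg/ℏ² = 15.50.
P(|x| < d) = ∫_{−d}^{d} κ e^{−2κ|x|} dx = 1 − e^{−2κd} = 1 − e^{−3.688} = 0.9750.

P = 0.975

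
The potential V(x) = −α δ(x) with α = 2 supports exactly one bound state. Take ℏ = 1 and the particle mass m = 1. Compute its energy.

The bound state is ψ(x) = √κ e^{−κ|x|}. The derivative jump ψ'(0⁺) − ψ'(0⁻) = −(2mα/ℏ²)ψ(0) fixes κ = mα/ℏ² = 2.000.
Then E = −ℏ²κ²/(2m) = −mα²/(2ℏ²) = -2.000.

E = -2.00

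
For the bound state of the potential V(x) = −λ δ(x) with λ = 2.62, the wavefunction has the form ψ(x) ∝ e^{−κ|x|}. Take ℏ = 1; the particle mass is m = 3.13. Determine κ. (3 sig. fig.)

κ = 8.20

Integrating the TISE across x = 0 gives the cusp condition ψ'(0⁺) − ψ'(0⁻) = −(2mλ/ℏ²)ψ(0).
With ψ ∝ e^{−κ|x|} this yields −2κ = −2mλ/ℏ², so κ = mλ/ℏ² = 8.201.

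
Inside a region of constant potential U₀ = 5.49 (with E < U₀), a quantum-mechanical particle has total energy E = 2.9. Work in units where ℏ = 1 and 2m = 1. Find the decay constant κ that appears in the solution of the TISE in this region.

Since E < U₀ the TISE in this region is ψ'' = κ²ψ with κ = √(2m(U₀ − E))/ℏ.
κ = √(2 × 0.5 × 2.59) = 1.609.

κ = 1.61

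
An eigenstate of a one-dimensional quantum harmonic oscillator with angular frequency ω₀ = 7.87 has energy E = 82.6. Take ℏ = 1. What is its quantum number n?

Invert E_n = (n + ½)ℏω₀: n = E/ℏω₀ − ½ = 9.996, so n = 10.

n = 10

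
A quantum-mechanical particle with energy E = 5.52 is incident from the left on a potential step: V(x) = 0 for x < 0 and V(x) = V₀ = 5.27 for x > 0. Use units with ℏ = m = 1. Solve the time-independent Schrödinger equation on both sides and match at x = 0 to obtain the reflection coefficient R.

The wavenumbers are k₁ = √(2mE)/ℏ = 3.323 on the left and k₂ = √(2m(E − V₀))/ℏ = 0.7071 on the right.
Continuity of ψ and ψ′ at the step yields the reflection amplitude r = (k₁ − k₂)/(k₁ + k₂) = 0.6491; thus R = |r|² = 0.4213, T = 0.5787.

R = 0.421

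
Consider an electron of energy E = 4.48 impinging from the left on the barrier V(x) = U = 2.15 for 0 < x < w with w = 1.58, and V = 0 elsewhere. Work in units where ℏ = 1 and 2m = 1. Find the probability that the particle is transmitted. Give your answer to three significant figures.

E > U: inside the barrier k₂ = √(2m(E − U))/ℏ = 1.526, k₂w = 2.412.
T = [1 + U² sin²(k₂w) / (4E(E − U))]⁻¹ = 1/1.049 = 0.953.

T = 0.953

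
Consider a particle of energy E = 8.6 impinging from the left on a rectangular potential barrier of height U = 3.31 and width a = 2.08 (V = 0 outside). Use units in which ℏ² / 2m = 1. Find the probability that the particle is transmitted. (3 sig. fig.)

E > U: inside the barrier k₂ = √(2m(E − U))/ℏ = 2.300, k₂a = 4.784.
T = [1 + U² sin²(k₂a) / (4E(E − U))]⁻¹ = 1/1.060 = 0.943.

T = 0.943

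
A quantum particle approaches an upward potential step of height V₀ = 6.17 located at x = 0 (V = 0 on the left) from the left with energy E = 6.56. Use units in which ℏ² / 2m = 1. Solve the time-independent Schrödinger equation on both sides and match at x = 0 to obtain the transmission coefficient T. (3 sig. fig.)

T = 0.630

On each side the TISE gives plane waves with k = √(2m(E − V))/ℏ: k₁ = √(2·½·6.56) = 2.561, k₂ = √(2·½·0.39) = 0.6245.
Continuity of ψ and ψ′ at the step yields the reflection amplitude r = (k₁ − k₂)/(k₁ + k₂) = 0.6079; thus R = |r|² = 0.3696, T = 0.6304.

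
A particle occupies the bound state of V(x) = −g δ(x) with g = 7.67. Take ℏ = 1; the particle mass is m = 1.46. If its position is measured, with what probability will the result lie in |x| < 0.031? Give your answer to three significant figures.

The normalised bound state is ψ = √κ e^{−κ|x|} with κ = mg/ℏ² = 11.20.
P(|x| < d) = ∫_{−d}^{d} κ e^{−2κ|x|} dx = 1 − e^{−2κd} = 1 − e^{−0.6943} = 0.5006.

P = 0.501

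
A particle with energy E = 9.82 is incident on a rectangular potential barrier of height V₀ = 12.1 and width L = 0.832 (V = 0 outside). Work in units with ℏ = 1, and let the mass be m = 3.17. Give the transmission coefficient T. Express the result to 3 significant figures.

T = 0.00437

E < V₀: inside the barrier ψ ∝ e^{±κx} with κ = √(2m(V₀ − E))/ℏ = 3.802.
κL = 3.163, sinh(κL) = 11.80.
The exact tunnelling result is T⁻¹ = 1 + V₀² sinh²(κL) / [4E(V₀ − E)] = 228.7, so T = 0.00437.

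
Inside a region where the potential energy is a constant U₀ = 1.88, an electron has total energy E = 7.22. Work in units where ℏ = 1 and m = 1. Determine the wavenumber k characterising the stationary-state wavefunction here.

With E > U₀ the solution is oscillatory, ψ ∝ e^{±ikx} with k = √(2m(E − U₀))/ℏ.
k = √(2 × 1 × 5.34) = 3.268.

k = 3.27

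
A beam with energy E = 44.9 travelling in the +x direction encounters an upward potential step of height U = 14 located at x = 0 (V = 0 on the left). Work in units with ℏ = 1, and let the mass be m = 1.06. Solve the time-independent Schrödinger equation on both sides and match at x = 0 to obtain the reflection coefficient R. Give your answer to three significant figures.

The wavenumbers are k₁ = √(2mE)/ℏ = 9.756 on the left and k₂ = √(2m(E − U))/ℏ = 8.094 on the right.
Continuity of ψ and ψ′ at the step yields the reflection amplitude r = (k₁ − k₂)/(k₁ + k₂) = 0.09315; thus R = |r|² = 0.008677, T = 0.9913.

R = 0.00868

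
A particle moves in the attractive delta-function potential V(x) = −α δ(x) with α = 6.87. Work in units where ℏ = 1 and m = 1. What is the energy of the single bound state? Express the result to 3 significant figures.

The bound state is ψ(x) = √κ e^{−κ|x|}. The derivative jump ψ'(0⁺) − ψ'(0⁻) = −(2mα/ℏ²)ψ(0) fixes κ = mα/ℏ² = 6.870.
Then E = −ℏ²κ²/(2m) = −mα²/(2ℏ²) = -23.60.

E = -23.6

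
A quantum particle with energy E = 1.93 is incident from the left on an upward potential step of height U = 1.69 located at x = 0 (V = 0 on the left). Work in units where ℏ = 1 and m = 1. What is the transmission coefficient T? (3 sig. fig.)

On each side the TISE gives plane waves with k = √(2m(E − V))/ℏ: k₁ = √(2·1·1.93) = 1.965, k₂ = √(2·1·0.24) = 0.6928.
Matching ψ and ψ′ at x = 0 gives r = (k₁ − k₂)/(k₁ + k₂), so R = r² = 0.2291 and T = 1 − R = 0.7709.

T = 0.771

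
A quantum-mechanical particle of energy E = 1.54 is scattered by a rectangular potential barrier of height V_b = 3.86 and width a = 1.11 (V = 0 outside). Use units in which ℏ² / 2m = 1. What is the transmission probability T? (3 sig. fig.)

T = 0.123

Since E < V_b the interior solution is evanescent with decay constant κ = √(2m(V_b − E))/ℏ = 1.523.
κa = 1.691, sinh(κa) = 2.619.
The exact tunnelling result is T⁻¹ = 1 + V_b² sinh²(κa) / [4E(V_b − E)] = 8.154, so T = 0.123.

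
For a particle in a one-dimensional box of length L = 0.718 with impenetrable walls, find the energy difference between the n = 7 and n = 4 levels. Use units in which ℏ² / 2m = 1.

ΔE = 632

E_n = n²π²ℏ²/(2mL²), so ΔE = (7² − 4²) π²ℏ²/(2mL²).
ΔE = 33 × π² / (2 × 0.5 × 0.718²) = 631.8.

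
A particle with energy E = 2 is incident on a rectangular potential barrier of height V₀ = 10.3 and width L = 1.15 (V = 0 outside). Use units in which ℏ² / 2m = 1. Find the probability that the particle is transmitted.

Since E < V₀ the interior solution is evanescent with decay constant κ = √(2m(V₀ − E))/ℏ = 2.881.
κL = 3.313, sinh(κL) = 13.72.
Matching ψ, ψ′ at both faces gives T = [1 + V₀² sinh²(κL) / (4E(V₀ − E))]⁻¹ = 1/301.6 = 0.00332.

T = 0.00332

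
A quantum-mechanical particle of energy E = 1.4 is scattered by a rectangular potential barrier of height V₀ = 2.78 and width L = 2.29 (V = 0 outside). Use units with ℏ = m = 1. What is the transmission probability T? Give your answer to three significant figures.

T = 0.00198

Since E < V₀ the interior solution is evanescent with decay constant κ = √(2m(V₀ − E))/ℏ = 1.661.
κL = 3.804, sinh(κL) = 22.44.
Matching ψ, ψ′ at both faces gives T = [1 + V₀² sinh²(κL) / (4E(V₀ − E))]⁻¹ = 1/504.5 = 0.00198.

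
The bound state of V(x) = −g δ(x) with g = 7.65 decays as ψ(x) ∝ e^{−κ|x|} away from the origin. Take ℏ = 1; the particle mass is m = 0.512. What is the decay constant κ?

κ = 3.92

Integrate −(ℏ²/2m)ψ'' − gδ(x)ψ = Eψ from −ε to +ε: the ψ'' term gives ψ'(0⁺) − ψ'(0⁻) and the δ term gives −(2mg/ℏ²)ψ(0).
With ψ ∝ e^{−κ|x|} this yields −2κ = −2mg/ℏ², so κ = mg/ℏ² = 3.917.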